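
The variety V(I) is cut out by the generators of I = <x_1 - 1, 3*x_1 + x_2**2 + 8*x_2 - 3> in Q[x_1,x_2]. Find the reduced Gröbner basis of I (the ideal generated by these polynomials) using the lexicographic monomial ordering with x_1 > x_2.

f_1 = x_1 - 1, LT = x_1.
f_2 = 3*x_1 + x_2**2 + 8*x_2 - 3, LT = x_1.

S(f_1,f_2): lcm = x_1. S = -1/3*x_2**2 - 8/3*x_2.
  reduce S modulo (f_1, f_2):
  remainder -1/3*x_2**2 - 8/3*x_2 ≠ 0; add g_3 = -1/3*x_2**2 - 8/3*x_2 to the basis.

The other S-polynomials (S(f_1,g_3), S(f_2,g_3)) all reduce to 0 modulo the current basis, so we have a Gröbner basis.
Inter-reduce: drop elements whose leading term is divisible by another's, tail-reduce, and make monic.

G = {x_1 - 1, x_2**2 + 8*x_2}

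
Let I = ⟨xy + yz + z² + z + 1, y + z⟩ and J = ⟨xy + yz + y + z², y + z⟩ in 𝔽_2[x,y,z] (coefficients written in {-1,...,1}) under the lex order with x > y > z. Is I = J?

Equality of ideals is decidable: compute both reduced Gröbner bases (unique for the ordering) and check whether they agree.
Buchberger on the first generating set:
f_1 = xy + yz + z² + z + 1, LT = xy.
f_2 = y + z, LT = y.

S(f_1,f_2): lcm = xy. S = xz + yz + z² + z + 1.
  reduce S modulo (f_1, f_2):
  remainder xz + z + 1 ≠ 0; add g_3 = xz + z + 1 to the basis.

The other S-polynomials (S(f_1,g_3), S(f_2,g_3)) all reduce to 0 modulo the current basis, so we have a Gröbner basis.
Inter-reduce: drop elements whose leading term is divisible by another's, tail-reduce, and make monic.
Reduced Gröbner basis: {xz + z + 1, y + z}.

Buchberger on the second generating set:
h_1 = xy + yz + y + z², LT = xy.
h_2 = y + z, LT = y.

S(h_1,h_2): lcm = xy. S = xz + yz + y + z².
  reduce S modulo (h_1, h_2):
  remainder xz + z ≠ 0; add k_3 = xz + z to the basis.

The other S-polynomials (S(h_1,k_3), S(h_2,k_3)) all reduce to 0 modulo the current basis, so we have a Gröbner basis.
Inter-reduce: drop elements whose leading term is divisible by another's, tail-reduce, and make monic.
Reduced Gröbner basis: {xz + z, y + z}.

The bases are distinct; the ideals are different.
The choice of monomial ordering does not affect the verdict — as long as both bases are computed under the same ordering, their equality decides ideal equality.

No, the ideals differ.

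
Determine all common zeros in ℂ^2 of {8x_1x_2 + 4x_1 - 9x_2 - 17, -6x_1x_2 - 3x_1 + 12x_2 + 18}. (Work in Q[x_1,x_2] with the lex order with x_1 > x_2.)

{(-2, -1)}

Compute a lex Gröbner basis by Buchberger's algorithm.
f_1 = 8x_1x_2 + 4x_1 - 9x_2 - 17, LT = x_1x_2.
f_2 = -6x_1x_2 - 3x_1 + 12x_2 + 18, LT = x_1x_2.

S(f_1,f_2): lcm = x_1x_2. S = \tfrac{7}{8}x_2 + \tfrac{7}{8}.
  reduce S modulo (f_1, f_2):
  remainder \tfrac{7}{8}x_2 + \tfrac{7}{8} ≠ 0; add h_3 = \tfrac{7}{8}x_2 + \tfrac{7}{8} to the basis.

S(f_1,h_3): lcm = x_1x_2. S = -\tfrac{1}{2}x_1 - \tfrac{9}{8}x_2 - \tfrac{17}{8}.
  reduce S modulo (f_1, f_2, h_3):
  remainder -\tfrac{1}{2}x_1 - 1 ≠ 0; add h_4 = -\tfrac{1}{2}x_1 - 1 to the basis.

The other S-polynomials (S(f_2,h_3), S(f_1,h_4), S(f_2,h_4), S(h_3,h_4)) all reduce to 0 modulo the current basis, so we have a Gröbner basis.
Inter-reduce: drop elements whose leading term is divisible by another's, tail-reduce, and make monic.
Reduced Gröbner basis: {x_1 + 2, x_2 + 1}.

From the last basis element, x_2 + 1 = 0, so x_2 takes values in {-1}. Each choice, substituted upward through the basis, yields the corresponding point(s) of the solution set.
  x_2 = -1: the earlier basis element becomes x_1 + 2 = 0, giving x_1 = -2 — point (-2, -1).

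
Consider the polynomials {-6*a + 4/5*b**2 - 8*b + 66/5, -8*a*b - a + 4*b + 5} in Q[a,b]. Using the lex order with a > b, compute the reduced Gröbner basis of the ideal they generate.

f_1 = -6*a + 4/5*b**2 - 8*b + 66/5, LT = a.
f_2 = -8*a*b - a + 4*b + 5, LT = a*b.

S(f_1,f_2): lcm = a*b. S = -1/8*a - 2/15*b**3 + 4/3*b**2 - 17/10*b + 5/8.
  reduce S modulo (f_1, f_2):
  remainder -2/15*b**3 + 79/60*b**2 - 23/15*b + 7/20 ≠ 0; add g_3 = -2/15*b**3 + 79/60*b**2 - 23/15*b + 7/20 to the basis.

The other S-polynomials (S(f_1,g_3), S(f_2,g_3)) all reduce to 0 modulo the current basis, so we have a Gröbner basis.
Inter-reduce: drop elements whose leading term is divisible by another's, tail-reduce, and make monic.

G = {a - 2/15*b**2 + 4/3*b - 11/5, b**3 - 79/8*b**2 + 23/2*b - 21/8}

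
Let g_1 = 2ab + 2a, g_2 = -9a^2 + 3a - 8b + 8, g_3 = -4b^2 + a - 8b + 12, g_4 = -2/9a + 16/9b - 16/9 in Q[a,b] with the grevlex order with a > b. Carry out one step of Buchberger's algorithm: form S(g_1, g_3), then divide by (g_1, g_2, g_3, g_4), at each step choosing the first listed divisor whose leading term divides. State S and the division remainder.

lcm(LM(g_1), LM(g_3)) = ab^2.
S = (lcm/LT(g_1))·g_1 − (lcm/LT(g_3))·g_3 = 1/4a^2 - ab + 3a.
Reduce S modulo (g_1, g_2, g_3, g_4) in that order:
  leading term a^2: subtract (-1/36)·g_2 from 1/4a^2 - ab + 3a → -ab + 37/12a - 2/9b + 2/9
  leading term ab: subtract (-1/2)·g_1 from -ab + 37/12a - 2/9b + 2/9 → 49/12a - 2/9b + 2/9
  leading term a: subtract (-147/8)·g_4 from 49/12a - 2/9b + 2/9 → 292/9b - 292/9
  leading term b: no divisor's leading term divides it; move 292/9b to the remainder.
  leading term 1: no divisor's leading term divides it; move -292/9 to the remainder.
The remainder 292/9b - 292/9 is nonzero, so it would be added as the next basis element.

S(g_1, g_3) = 1/4a^2 - ab + 3a; remainder on division = 292/9b - 292/9.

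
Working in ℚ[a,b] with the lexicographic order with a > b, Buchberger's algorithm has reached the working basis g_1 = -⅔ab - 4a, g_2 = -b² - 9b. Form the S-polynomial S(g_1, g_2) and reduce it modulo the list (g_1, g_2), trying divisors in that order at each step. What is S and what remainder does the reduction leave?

S(g_1, g_2) = -3ab; remainder on division = 18a.

lcm(LM(g_1), LM(g_2)) = ab².
S = (lcm/LT(g_1))·g_1 − (lcm/LT(g_2))·g_2 = -3ab.
Reduce S modulo (g_1, g_2) in that order:
  leading term ab: subtract (9/2)·g_1 from -3ab → 18a
  leading term a: no divisor's leading term divides it; move 18a to the remainder.
The remainder 18a is nonzero, so it would be added as the next basis element.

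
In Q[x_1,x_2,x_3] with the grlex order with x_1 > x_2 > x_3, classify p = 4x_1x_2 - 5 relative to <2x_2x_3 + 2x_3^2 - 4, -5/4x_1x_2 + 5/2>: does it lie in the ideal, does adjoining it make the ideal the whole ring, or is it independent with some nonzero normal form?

First compute the reduced Gröbner basis of I by Buchberger's algorithm.
f_1 = 2x_2x_3 + 2x_3^2 - 4, LT = x_2x_3.
f_2 = -5/4x_1x_2 + 5/2, LT = x_1x_2.

S(f_1,f_2): lcm = x_1x_2x_3. S = x_1x_3^2 - 2x_1 + 2x_3.
  leading term x_1x_3^2: no divisor's leading term divides it; move x_1x_3^2 to the remainder.
  leading term x_1: no divisor's leading term divides it; move -2x_1 to the remainder.
  leading term x_3: no divisor's leading term divides it; move 2x_3 to the remainder.
  remainder x_1x_3^2 - 2x_1 + 2x_3 ≠ 0; add h_3 = x_1x_3^2 - 2x_1 + 2x_3 to the basis.

S(f_1,h_3): lcm = x_1x_2x_3^2. S = x_1x_3^3 + 2x_1x_2 - 2x_1x_3 - 2x_2x_3.
  leading term x_1x_3^3: subtract (x_3)·h_3 from x_1x_3^3 + 2x_1x_2 - 2x_1x_3 - 2x_2x_3 → 2x_1x_2 - 2x_2x_3 - 2x_3^2
  leading term x_1x_2: subtract (-8/5)·f_2 from 2x_1x_2 - 2x_2x_3 - 2x_3^2 → -2x_2x_3 - 2x_3^2 + 4
  leading term x_2x_3: subtract (-1)·f_1 from -2x_2x_3 - 2x_3^2 + 4 → 0
  remainder 0.

S(f_2,h_3): lcm = x_1x_2x_3^2. S = 2x_1x_2 - 2x_2x_3 - 2x_3^2.
  leading term x_1x_2: subtract (-8/5)·f_2 from 2x_1x_2 - 2x_2x_3 - 2x_3^2 → -2x_2x_3 - 2x_3^2 + 4
  leading term x_2x_3: subtract (-1)·f_1 from -2x_2x_3 - 2x_3^2 + 4 → 0
  remainder 0.

Every S-polynomial of the final basis reduces to 0, so we have a Gröbner basis.
Inter-reduce: drop elements whose leading term is divisible by another's, tail-reduce, and make monic.
Reduced Gröbner basis: {x_1x_3^2 - 2x_1 + 2x_3, x_1x_2 - 2, x_2x_3 + x_3^2 - 2}.
Label its elements g_1 = x_1x_3^2 - 2x_1 + 2x_3, g_2 = x_1x_2 - 2, g_3 = x_2x_3 + x_3^2 - 2.

Reduce p = 4x_1x_2 - 5 modulo G:
  leading term x_1x_2: subtract (4)·g_2 from 4x_1x_2 - 5 → 3
  leading term 1: no divisor's leading term divides it; move 3 to the remainder.
  normal form = 3.
The normal form is nonzero, so p ∉ I. Since p minus its normal form lies in I, I + (p) = I + (r) where r = 3; decide whether this ideal is the whole ring.
Here r = 3 is a nonzero constant, hence a unit: 1 ∈ I + (p), the Gröbner basis of I + (p) is {1}, and the enlarged system has no common solution — adjoining p is inconsistent.

Ideal membership is decidable via reduction modulo a Gröbner basis.

Adjoining 4x_1x_2 - 5 makes the ideal the whole ring: the system is inconsistent.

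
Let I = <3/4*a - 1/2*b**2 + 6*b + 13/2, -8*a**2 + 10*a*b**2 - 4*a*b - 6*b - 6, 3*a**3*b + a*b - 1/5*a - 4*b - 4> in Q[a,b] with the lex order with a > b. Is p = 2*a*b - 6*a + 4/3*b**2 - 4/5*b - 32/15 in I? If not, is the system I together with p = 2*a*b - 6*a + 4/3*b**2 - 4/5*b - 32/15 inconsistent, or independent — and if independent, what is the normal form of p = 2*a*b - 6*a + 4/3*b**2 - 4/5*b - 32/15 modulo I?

First compute the reduced Gröbner basis of I by Buchberger's algorithm.
f_1 = 3/4*a - 1/2*b**2 + 6*b + 13/2, LT = a.
f_2 = -8*a**2 + 10*a*b**2 - 4*a*b - 6*b - 6, LT = a**2.
f_3 = 3*a**3*b + a*b - 1/5*a - 4*b - 4, LT = a**3*b.

S(f_1,f_2): lcm = a**2. S = 7/12*a*b**2 + 15/2*a*b + 26/3*a - 3/4*b - 3/4.
  reduce S modulo (f_1, f_2, f_3):
  remainder 7/18*b**4 + 1/3*b**3 - 1067/18*b**2 - 1621/12*b - 2731/36 ≠ 0; add h_4 = 7/18*b**4 + 1/3*b**3 - 1067/18*b**2 - 1621/12*b - 2731/36 to the basis.

S(f_1,f_3): lcm = a**3*b. S = -2/3*a**2*b**3 + 8*a**2*b**2 + 26/3*a**2*b - 1/3*a*b + 1/15*a + 4/3*b + 4/3.
  reduce S modulo (f_1, f_2, f_3, h_4):
  remainder -485701046/21609*b**3 + 26006757422/108045*b**2 + 69385023376/108045*b + 40949760724/108045 ≠ 0; add h_5 = -485701046/21609*b**3 + 26006757422/108045*b**2 + 69385023376/108045*b + 40949760724/108045 to the basis.

S(f_3,h_4): lcm = a**3*b**4. S = -6/7*a**3*b**3 + 1067/7*a**3*b**2 + 4863/14*a**3*b + 2731/14*a**3 + 1/3*a*b**4 - 1/15*a*b**3 - 4/3*b**4 - 4/3*b**3.
  reduce S modulo (f_1, f_2, f_3, h_4, h_5):
  remainder -71246141989888561/6247329704175*b**2 + 801265648298468/6071263075*b + 895748494089012133/6247329704175 ≠ 0; add h_6 = -71246141989888561/6247329704175*b**2 + 801265648298468/6071263075*b + 895748494089012133/6247329704175 to the basis.

S(f_3,h_5): lcm = a**3*b**3. S = 13003378711/1214252615*a**3*b**2 + 34692511688/1214252615*a**3*b + 20474880362/1214252615*a**3 + 1/3*a*b**3 - 1/15*a*b**2 - 4/3*b**3 - 4/3*b**2.
  reduce S modulo (f_1, f_2, f_3, h_4, h_5, h_6):
  remainder -600928325398292629315420934/17302162843976697750567403*b - 600928325398292629315420934/17302162843976697750567403 ≠ 0; add h_7 = -600928325398292629315420934/17302162843976697750567403*b - 600928325398292629315420934/17302162843976697750567403 to the basis.

The other S-polynomials (S(f_2,f_3), S(f_1,h_4), S(f_2,h_4), S(f_1,h_5), S(f_2,h_5), S(h_4,h_5), S(f_1,h_6), S(f_2,h_6), S(f_3,h_6), S(h_4,h_6), S(h_5,h_6), S(f_1,h_7), S(f_2,h_7), S(f_3,h_7), S(h_4,h_7), S(h_5,h_7), S(h_6,h_7)) all reduce to 0 modulo the current basis, so we have a Gröbner basis.
Inter-reduce: drop elements whose leading term is divisible by another's, tail-reduce, and make monic.
Reduced Gröbner basis: {a, b + 1}.
Label its elements g_1 = a, g_2 = b + 1.

Reduce p = 2*a*b - 6*a + 4/3*b**2 - 4/5*b - 32/15 modulo G:
  leading term a*b: subtract (2*b)·g_1 from 2*a*b - 6*a + 4/3*b**2 - 4/5*b - 32/15 → -6*a + 4/3*b**2 - 4/5*b - 32/15
  leading term a: subtract (-6)·g_1 from -6*a + 4/3*b**2 - 4/5*b - 32/15 → 4/3*b**2 - 4/5*b - 32/15
  leading term b**2: subtract (4/3*b)·g_2 from 4/3*b**2 - 4/5*b - 32/15 → -32/15*b - 32/15
  leading term b: subtract (-32/15)·g_2 from -32/15*b - 32/15 → 0
  normal form = 0.
Since the normal form is 0, p ∈ I.

The remainder on division by a Gröbner basis is unique — it is the normal form.

2*a*b - 6*a + 4/3*b**2 - 4/5*b - 32/15 lies in I (it reduces to 0).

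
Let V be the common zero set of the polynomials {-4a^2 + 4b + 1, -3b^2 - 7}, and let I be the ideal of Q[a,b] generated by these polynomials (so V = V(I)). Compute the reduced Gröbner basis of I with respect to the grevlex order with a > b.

G = {a^2 - b - 1/4, b^2 + 7/3}

This is the nonlinear analogue of row-reducing a linear system.

f_1 = -4a^2 + 4b + 1, LT = a^2.
f_2 = -3b^2 - 7, LT = b^2.

The S-polynomials (S(f_1,f_2)) all reduce to 0 modulo the current basis, so we have a Gröbner basis.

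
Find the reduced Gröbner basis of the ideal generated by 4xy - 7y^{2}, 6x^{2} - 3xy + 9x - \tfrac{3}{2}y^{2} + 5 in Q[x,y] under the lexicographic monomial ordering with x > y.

Buchberger's algorithm terminates because the ascending chain of leading-term ideals stabilizes.

f_1 = 4xy - 7y^{2}, LT = xy.
f_2 = 6x^{2} - 3xy + 9x - \tfrac{3}{2}y^{2} + 5, LT = x^{2}.

S(f_1,f_2): lcm = x^{2}y. S = -\tfrac{5}{4}xy^{2} - \tfrac{3}{2}xy + \tfrac{1}{4}y^{3} - \tfrac{5}{6}y.
  leading term xy^{2}: subtract (-\tfrac{5}{16}y)·f_1 from -\tfrac{5}{4}xy^{2} - \tfrac{3}{2}xy + \tfrac{1}{4}y^{3} - \tfrac{5}{6}y → -\tfrac{3}{2}xy - \tfrac{31}{16}y^{3} - \tfrac{5}{6}y
  leading term xy: subtract (-\tfrac{3}{8})·f_1 from -\tfrac{3}{2}xy - \tfrac{31}{16}y^{3} - \tfrac{5}{6}y → -\tfrac{31}{16}y^{3} - \tfrac{21}{8}y^{2} - \tfrac{5}{6}y
  leading term y^{3}: no divisor's leading term divides it; move -\tfrac{31}{16}y^{3} to the remainder.
  leading term y^{2}: no divisor's leading term divides it; move -\tfrac{21}{8}y^{2} to the remainder.
  leading term y: no divisor's leading term divides it; move -\tfrac{5}{6}y to the remainder.
  remainder -\tfrac{31}{16}y^{3} - \tfrac{21}{8}y^{2} - \tfrac{5}{6}y ≠ 0; add g_3 = -\tfrac{31}{16}y^{3} - \tfrac{21}{8}y^{2} - \tfrac{5}{6}y to the basis.

S(f_1,g_3): lcm = xy^{3}. S = -\tfrac{42}{31}xy^{2} - \tfrac{40}{93}xy - \tfrac{7}{4}y^{4}.
  leading term xy^{2}: subtract (-\tfrac{21}{62}y)·f_1 from -\tfrac{42}{31}xy^{2} - \tfrac{40}{93}xy - \tfrac{7}{4}y^{4} → -\tfrac{40}{93}xy - \tfrac{7}{4}y^{4} - \tfrac{147}{62}y^{3}
  leading term xy: subtract (-\tfrac{10}{93})·f_1 from -\tfrac{40}{93}xy - \tfrac{7}{4}y^{4} - \tfrac{147}{62}y^{3} → -\tfrac{7}{4}y^{4} - \tfrac{147}{62}y^{3} - \tfrac{70}{93}y^{2}
  leading term y^{4}: subtract (\tfrac{28}{31}y)·g_3 from -\tfrac{7}{4}y^{4} - \tfrac{147}{62}y^{3} - \tfrac{70}{93}y^{2} → 0
  remainder 0.

S(f_2,g_3): leading monomials are coprime, so the S-polynomial reduces to 0 (Buchberger's first criterion).
Every S-polynomial of the final basis reduces to 0, so we have a Gröbner basis.

G = {x^{2} + \tfrac{3}{2}x - \tfrac{9}{8}y^{2} + \tfrac{5}{6}, xy - \tfrac{7}{4}y^{2}, y^{3} + \tfrac{42}{31}y^{2} + \tfrac{40}{93}y}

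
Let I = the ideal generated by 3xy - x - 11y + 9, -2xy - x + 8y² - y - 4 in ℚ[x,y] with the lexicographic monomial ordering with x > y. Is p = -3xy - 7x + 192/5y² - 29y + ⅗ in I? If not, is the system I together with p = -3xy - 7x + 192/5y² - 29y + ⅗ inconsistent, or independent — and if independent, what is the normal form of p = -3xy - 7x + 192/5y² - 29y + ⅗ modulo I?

First compute the reduced Gröbner basis of I by Buchberger's algorithm.
f_1 = 3xy - x - 11y + 9, LT = xy.
f_2 = -2xy - x + 8y² - y - 4, LT = xy.

S(f_1,f_2): lcm = xy. S = -⅚x + 4y² - 25/6y + 1.
  leading term x: no divisor's leading term divides it; move -⅚x to the remainder.
  leading term y²: no divisor's leading term divides it; move 4y² to the remainder.
  leading term y: no divisor's leading term divides it; move -25/6y to the remainder.
  leading term 1: no divisor's leading term divides it; move 1 to the remainder.
  remainder -⅚x + 4y² - 25/6y + 1 ≠ 0; add h_3 = -⅚x + 4y² - 25/6y + 1 to the basis.

S(f_1,h_3): lcm = xy. S = -⅓x + 24/5y³ - 5y² - 37/15y + 3.
  leading term x: subtract (⅖)·h_3 from -⅓x + 24/5y³ - 5y² - 37/15y + 3 → 24/5y³ - 33/5y² - ⅘y + 13/5
  leading term y³: no divisor's leading term divides it; move 24/5y³ to the remainder.
  leading term y²: no divisor's leading term divides it; move -33/5y² to the remainder.
  leading term y: no divisor's leading term divides it; move -⅘y to the remainder.
  leading term 1: no divisor's leading term divides it; move 13/5 to the remainder.
  remainder 24/5y³ - 33/5y² - ⅘y + 13/5 ≠ 0; add h_4 = 24/5y³ - 33/5y² - ⅘y + 13/5 to the basis.

The other S-polynomials (S(f_2,h_3), S(f_1,h_4), S(f_2,h_4), S(h_3,h_4)) all reduce to 0 modulo the current basis, so we have a Gröbner basis.
Inter-reduce: drop elements whose leading term is divisible by another's, tail-reduce, and make monic.
Reduced Gröbner basis: {x - 24/5y² + 5y - 6/5, y³ - 11/8y² - ⅙y + 13/24}.
Label its elements g_1 = x - 24/5y² + 5y - 6/5, g_2 = y³ - 11/8y² - ⅙y + 13/24.

Reduce p = -3xy - 7x + 192/5y² - 29y + ⅗ modulo G:
  leading term xy: subtract (-3y)·g_1 from -3xy - 7x + 192/5y² - 29y + ⅗ → -7x - 72/5y³ + 267/5y² - 163/5y + ⅗
  leading term x: subtract (-7)·g_1 from -7x - 72/5y³ + 267/5y² - 163/5y + ⅗ → -72/5y³ + 99/5y² + 12/5y - 39/5
  leading term y³: subtract (-72/5)·g_2 from -72/5y³ + 99/5y² + 12/5y - 39/5 → 0
  normal form = 0.
Since the normal form is 0, p ∈ I.

Ideal membership is decidable via reduction modulo a Gröbner basis.

-3xy - 7x + 192/5y² - 29y + ⅗ lies in I (it reduces to 0).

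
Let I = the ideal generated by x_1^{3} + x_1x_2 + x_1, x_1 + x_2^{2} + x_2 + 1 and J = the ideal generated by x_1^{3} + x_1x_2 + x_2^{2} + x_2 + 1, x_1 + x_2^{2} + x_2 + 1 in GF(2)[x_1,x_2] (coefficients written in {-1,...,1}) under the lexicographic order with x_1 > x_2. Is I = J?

Yes, the ideals are equal.

Since reduced Gröbner bases are canonical representatives of ideals under a given ordering, it suffices to compute and compare them.
Buchberger on the first generating set:
f_1 = x_1^{3} + x_1x_2 + x_1, LT = x_1^{3}.
f_2 = x_1 + x_2^{2} + x_2 + 1, LT = x_1.

S(f_1,f_2): lcm = x_1^{3}. S = x_1^{2}x_2^{2} + x_1^{2}x_2 + x_1^{2} + x_1x_2 + x_1.
  leading term x_1^{2}x_2^{2}: subtract (x_1x_2^{2})·f_2 from x_1^{2}x_2^{2} + x_1^{2}x_2 + x_1^{2} + x_1x_2 + x_1 → x_1^{2}x_2 + x_1^{2} + x_1x_2^{4} + x_1x_2^{3} + x_1x_2^{2} + x_1x_2 + x_1
  leading term x_1^{2}x_2: subtract (x_1x_2)·f_2 from x_1^{2}x_2 + x_1^{2} + x_1x_2^{4} + x_1x_2^{3} + x_1x_2^{2} + x_1x_2 + x_1 → x_1^{2} + x_1x_2^{4} + x_1
  leading term x_1^{2}: subtract (x_1)·f_2 from x_1^{2} + x_1x_2^{4} + x_1 → x_1x_2^{4} + x_1x_2^{2} + x_1x_2
  leading term x_1x_2^{4}: subtract (x_2^{4})·f_2 from x_1x_2^{4} + x_1x_2^{2} + x_1x_2 → x_1x_2^{2} + x_1x_2 + x_2^{6} + x_2^{5} + x_2^{4}
  leading term x_1x_2^{2}: subtract (x_2^{2})·f_2 from x_1x_2^{2} + x_1x_2 + x_2^{6} + x_2^{5} + x_2^{4} → x_1x_2 + x_2^{6} + x_2^{5} + x_2^{3} + x_2^{2}
  leading term x_1x_2: subtract (x_2)·f_2 from x_1x_2 + x_2^{6} + x_2^{5} + x_2^{3} + x_2^{2} → x_2^{6} + x_2^{5} + x_2
  leading term x_2^{6}: no divisor's leading term divides it; move x_2^{6} to the remainder.
  leading term x_2^{5}: no divisor's leading term divides it; move x_2^{5} to the remainder.
  leading term x_2: no divisor's leading term divides it; move x_2 to the remainder.
  remainder x_2^{6} + x_2^{5} + x_2 ≠ 0; add g_3 = x_2^{6} + x_2^{5} + x_2 to the basis.

The other S-polynomials (S(f_1,g_3), S(f_2,g_3)) all reduce to 0 modulo the current basis, so we have a Gröbner basis.
Inter-reduce: drop elements whose leading term is divisible by another's, tail-reduce, and make monic.
Reduced Gröbner basis: {x_1 + x_2^{2} + x_2 + 1, x_2^{6} + x_2^{5} + x_2}.

Buchberger on the second generating set:
h_1 = x_1^{3} + x_1x_2 + x_2^{2} + x_2 + 1, LT = x_1^{3}.
h_2 = x_1 + x_2^{2} + x_2 + 1, LT = x_1.

S(h_1,h_2): lcm = x_1^{3}. S = x_1^{2}x_2^{2} + x_1^{2}x_2 + x_1^{2} + x_1x_2 + x_2^{2} + x_2 + 1.
  leading term x_1^{2}x_2^{2}: subtract (x_1x_2^{2})·h_2 from x_1^{2}x_2^{2} + x_1^{2}x_2 + x_1^{2} + x_1x_2 + x_2^{2} + x_2 + 1 → x_1^{2}x_2 + x_1^{2} + x_1x_2^{4} + x_1x_2^{3} + x_1x_2^{2} + x_1x_2 + x_2^{2} + x_2 + 1
  leading term x_1^{2}x_2: subtract (x_1x_2)·h_2 from x_1^{2}x_2 + x_1^{2} + x_1x_2^{4} + x_1x_2^{3} + x_1x_2^{2} + x_1x_2 + x_2^{2} + x_2 + 1 → x_1^{2} + x_1x_2^{4} + x_2^{2} + x_2 + 1
  leading term x_1^{2}: subtract (x_1)·h_2 from x_1^{2} + x_1x_2^{4} + x_2^{2} + x_2 + 1 → x_1x_2^{4} + x_1x_2^{2} + x_1x_2 + x_1 + x_2^{2} + x_2 + 1
  leading term x_1x_2^{4}: subtract (x_2^{4})·h_2 from x_1x_2^{4} + x_1x_2^{2} + x_1x_2 + x_1 + x_2^{2} + x_2 + 1 → x_1x_2^{2} + x_1x_2 + x_1 + x_2^{6} + x_2^{5} + x_2^{4} + x_2^{2} + x_2 + 1
  leading term x_1x_2^{2}: subtract (x_2^{2})·h_2 from x_1x_2^{2} + x_1x_2 + x_1 + x_2^{6} + x_2^{5} + x_2^{4} + x_2^{2} + x_2 + 1 → x_1x_2 + x_1 + x_2^{6} + x_2^{5} + x_2^{3} + x_2 + 1
  leading term x_1x_2: subtract (x_2)·h_2 from x_1x_2 + x_1 + x_2^{6} + x_2^{5} + x_2^{3} + x_2 + 1 → x_1 + x_2^{6} + x_2^{5} + x_2^{2} + 1
  leading term x_1: subtract (1)·h_2 from x_1 + x_2^{6} + x_2^{5} + x_2^{2} + 1 → x_2^{6} + x_2^{5} + x_2
  leading term x_2^{6}: no divisor's leading term divides it; move x_2^{6} to the remainder.
  leading term x_2^{5}: no divisor's leading term divides it; move x_2^{5} to the remainder.
  leading term x_2: no divisor's leading term divides it; move x_2 to the remainder.
  remainder x_2^{6} + x_2^{5} + x_2 ≠ 0; add k_3 = x_2^{6} + x_2^{5} + x_2 to the basis.

The other S-polynomials (S(h_1,k_3), S(h_2,k_3)) all reduce to 0 modulo the current basis, so we have a Gröbner basis.
Inter-reduce: drop elements whose leading term is divisible by another's, tail-reduce, and make monic.
Reduced Gröbner basis: {x_1 + x_2^{2} + x_2 + 1, x_2^{6} + x_2^{5} + x_2}.

Same reduced basis, so the two generating sets span the same ideal.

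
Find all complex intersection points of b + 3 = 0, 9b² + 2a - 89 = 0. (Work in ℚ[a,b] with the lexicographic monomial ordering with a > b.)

Compute a lex Gröbner basis by Buchberger's algorithm.
f_1 = b + 3, LT = b.
f_2 = 2a + 9b² - 89, LT = a.

S(f_1,f_2): leading monomials are coprime, so the S-polynomial reduces to 0 (Buchberger's first criterion).
Every S-polynomial of the final basis reduces to 0, so we have a Gröbner basis.
Inter-reduce: drop elements whose leading term is divisible by another's, tail-reduce, and make monic.
Reduced Gröbner basis: {a - 4, b + 3}.

The lex basis is triangular: the last element involves only b. Solving b + 3 = 0 gives b ∈ {-3}; substituting each value into the earlier elements determines the remaining variables.
  b = -3: the earlier basis element becomes a - 4 = 0, giving a = 4 — point (4, -3).
Each listed point satisfies every original equation (direct substitution).

{(4, -3)}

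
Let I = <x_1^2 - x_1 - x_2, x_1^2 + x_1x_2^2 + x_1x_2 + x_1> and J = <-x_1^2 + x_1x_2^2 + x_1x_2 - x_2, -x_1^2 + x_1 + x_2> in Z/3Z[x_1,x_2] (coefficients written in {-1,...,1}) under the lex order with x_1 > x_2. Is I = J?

Yes, the ideals are equal.

Two ideals are equal iff their reduced Gröbner bases coincide (the reduced basis is unique for a fixed ordering).
Buchberger on the first generating set:
f_1 = x_1^2 - x_1 - x_2, LT = x_1^2.
f_2 = x_1^2 + x_1x_2^2 + x_1x_2 + x_1, LT = x_1^2.

S(f_1,f_2): lcm = x_1^2. S = -x_1x_2^2 - x_1x_2 + x_1 - x_2.
  reduce S modulo (f_1, f_2):
  remainder -x_1x_2^2 - x_1x_2 + x_1 - x_2 ≠ 0; add g_3 = -x_1x_2^2 - x_1x_2 + x_1 - x_2 to the basis.

S(f_1,g_3): lcm = x_1^2x_2^2. S = -x_1^2x_2 + x_1^2 - x_1x_2^2 - x_1x_2 - x_2^3.
  reduce S modulo (f_1, f_2, g_3):
  remainder -x_1x_2 - x_2^3 - x_2^2 - x_2 ≠ 0; add g_4 = -x_1x_2 - x_2^3 - x_2^2 - x_2 to the basis.

S(g_3,g_4): lcm = x_1x_2^2. S = x_1x_2 - x_1 - x_2^4 - x_2^3 - x_2^2 + x_2.
  reduce S modulo (f_1, f_2, g_3, g_4):
  remainder -x_1 - x_2^4 + x_2^3 + x_2^2 ≠ 0; add g_5 = -x_1 - x_2^4 + x_2^3 + x_2^2 to the basis.

S(g_3,g_5): lcm = x_1x_2^2. S = x_1x_2 - x_1 - x_2^6 + x_2^5 + x_2^4 + x_2.
  reduce S modulo (f_1, f_2, g_3, g_4, g_5):
  remainder -x_2^6 + x_2^5 - x_2^4 + x_2^3 + x_2^2 ≠ 0; add g_6 = -x_2^6 + x_2^5 - x_2^4 + x_2^3 + x_2^2 to the basis.

S(g_4,g_5): lcm = x_1x_2. S = -x_2^5 + x_2^4 - x_2^3 + x_2^2 + x_2.
  reduce S modulo (f_1, f_2, g_3, g_4, g_5, g_6):
  remainder -x_2^5 + x_2^4 - x_2^3 + x_2^2 + x_2 ≠ 0; add g_7 = -x_2^5 + x_2^4 - x_2^3 + x_2^2 + x_2 to the basis.

The other S-polynomials (S(f_2,g_3), S(f_1,g_4), S(f_2,g_4), S(f_1,g_5), S(f_2,g_5), S(f_1,g_6), S(f_2,g_6), S(g_3,g_6), S(g_4,g_6), S(g_5,g_6), S(f_1,g_7), S(f_2,g_7), S(g_3,g_7), S(g_4,g_7), S(g_5,g_7), S(g_6,g_7)) all reduce to 0 modulo the current basis, so we have a Gröbner basis.
Inter-reduce: drop elements whose leading term is divisible by another's, tail-reduce, and make monic.
Reduced Gröbner basis: {x_1 + x_2^4 - x_2^3 - x_2^2, x_2^5 - x_2^4 + x_2^3 - x_2^2 - x_2}.

Buchberger on the second generating set:
h_1 = -x_1^2 + x_1x_2^2 + x_1x_2 - x_2, LT = x_1^2.
h_2 = -x_1^2 + x_1 + x_2, LT = x_1^2.

S(h_1,h_2): lcm = x_1^2. S = -x_1x_2^2 - x_1x_2 + x_1 - x_2.
  reduce S modulo (h_1, h_2):
  remainder -x_1x_2^2 - x_1x_2 + x_1 - x_2 ≠ 0; add k_3 = -x_1x_2^2 - x_1x_2 + x_1 - x_2 to the basis.

S(h_1,k_3): lcm = x_1^2x_2^2. S = -x_1^2x_2 + x_1^2 - x_1x_2^4 - x_1x_2^3 - x_1x_2 + x_2^3.
  reduce S modulo (h_1, h_2, k_3):
  remainder -x_1x_2 - x_2^3 - x_2^2 - x_2 ≠ 0; add k_4 = -x_1x_2 - x_2^3 - x_2^2 - x_2 to the basis.

S(k_3,k_4): lcm = x_1x_2^2. S = x_1x_2 - x_1 - x_2^4 - x_2^3 - x_2^2 + x_2.
  reduce S modulo (h_1, h_2, k_3, k_4):
  remainder -x_1 - x_2^4 + x_2^3 + x_2^2 ≠ 0; add k_5 = -x_1 - x_2^4 + x_2^3 + x_2^2 to the basis.

S(k_3,k_5): lcm = x_1x_2^2. S = x_1x_2 - x_1 - x_2^6 + x_2^5 + x_2^4 + x_2.
  reduce S modulo (h_1, h_2, k_3, k_4, k_5):
  remainder -x_2^6 + x_2^5 - x_2^4 + x_2^3 + x_2^2 ≠ 0; add k_6 = -x_2^6 + x_2^5 - x_2^4 + x_2^3 + x_2^2 to the basis.

S(k_4,k_5): lcm = x_1x_2. S = -x_2^5 + x_2^4 - x_2^3 + x_2^2 + x_2.
  reduce S modulo (h_1, h_2, k_3, k_4, k_5, k_6):
  remainder -x_2^5 + x_2^4 - x_2^3 + x_2^2 + x_2 ≠ 0; add k_7 = -x_2^5 + x_2^4 - x_2^3 + x_2^2 + x_2 to the basis.

The other S-polynomials (S(h_2,k_3), S(h_1,k_4), S(h_2,k_4), S(h_1,k_5), S(h_2,k_5), S(h_1,k_6), S(h_2,k_6), S(k_3,k_6), S(k_4,k_6), S(k_5,k_6), S(h_1,k_7), S(h_2,k_7), S(k_3,k_7), S(k_4,k_7), S(k_5,k_7), S(k_6,k_7)) all reduce to 0 modulo the current basis, so we have a Gröbner basis.
Inter-reduce: drop elements whose leading term is divisible by another's, tail-reduce, and make monic.
Reduced Gröbner basis: {x_1 + x_2^4 - x_2^3 - x_2^2, x_2^5 - x_2^4 + x_2^3 - x_2^2 - x_2}.

The two bases agree; hence the ideals are identical.
The same test decides containment: I ⊆ J iff every generator of I reduces to 0 modulo a Gröbner basis of J.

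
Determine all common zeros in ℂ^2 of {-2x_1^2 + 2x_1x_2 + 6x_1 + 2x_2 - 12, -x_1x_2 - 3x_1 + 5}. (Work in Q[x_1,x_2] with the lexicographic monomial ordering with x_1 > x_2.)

Compute a lex Gröbner basis by Buchberger's algorithm.
f_1 = -2x_1^2 + 2x_1x_2 + 6x_1 + 2x_2 - 12, LT = x_1^2.
f_2 = -x_1x_2 - 3x_1 + 5, LT = x_1x_2.

S(f_1,f_2): lcm = x_1^2x_2. S = -3x_1^2 - x_1x_2^2 - 3x_1x_2 + 5x_1 - x_2^2 + 6x_2.
  leading term x_1^2: subtract (3/2)·f_1 from -3x_1^2 - x_1x_2^2 - 3x_1x_2 + 5x_1 - x_2^2 + 6x_2 → -x_1x_2^2 - 6x_1x_2 - 4x_1 - x_2^2 + 3x_2 + 18
  leading term x_1x_2^2: subtract (x_2)·f_2 from -x_1x_2^2 - 6x_1x_2 - 4x_1 - x_2^2 + 3x_2 + 18 → -3x_1x_2 - 4x_1 - x_2^2 - 2x_2 + 18
  leading term x_1x_2: subtract (3)·f_2 from -3x_1x_2 - 4x_1 - x_2^2 - 2x_2 + 18 → 5x_1 - x_2^2 - 2x_2 + 3
  leading term x_1: no divisor's leading term divides it; move 5x_1 to the remainder.
  leading term x_2^2: no divisor's leading term divides it; move -x_2^2 to the remainder.
  leading term x_2: no divisor's leading term divides it; move -2x_2 to the remainder.
  leading term 1: no divisor's leading term divides it; move 3 to the remainder.
  remainder 5x_1 - x_2^2 - 2x_2 + 3 ≠ 0; add h_3 = 5x_1 - x_2^2 - 2x_2 + 3 to the basis.

S(f_1,h_3): lcm = x_1^2. S = 1/5x_1x_2^2 - 3/5x_1x_2 - 18/5x_1 - x_2 + 6.
  leading term x_1x_2^2: subtract (-1/5x_2)·f_2 from 1/5x_1x_2^2 - 3/5x_1x_2 - 18/5x_1 - x_2 + 6 → -6/5x_1x_2 - 18/5x_1 + 6
  leading term x_1x_2: subtract (6/5)·f_2 from -6/5x_1x_2 - 18/5x_1 + 6 → 0
  remainder 0.

S(f_2,h_3): lcm = x_1x_2. S = 3x_1 + 1/5x_2^3 + 2/5x_2^2 - 3/5x_2 - 5.
  leading term x_1: subtract (3/5)·h_3 from 3x_1 + 1/5x_2^3 + 2/5x_2^2 - 3/5x_2 - 5 → 1/5x_2^3 + x_2^2 + 3/5x_2 - 34/5
  leading term x_2^3: no divisor's leading term divides it; move 1/5x_2^3 to the remainder.
  leading term x_2^2: no divisor's leading term divides it; move x_2^2 to the remainder.
  leading term x_2: no divisor's leading term divides it; move 3/5x_2 to the remainder.
  leading term 1: no divisor's leading term divides it; move -34/5 to the remainder.
  remainder 1/5x_2^3 + x_2^2 + 3/5x_2 - 34/5 ≠ 0; add h_4 = 1/5x_2^3 + x_2^2 + 3/5x_2 - 34/5 to the basis.

S(f_1,h_4): leading monomials are coprime, so the S-polynomial reduces to 0 (Buchberger's first criterion).
S(f_2,h_4): lcm = x_1x_2^3. S = -2x_1x_2^2 - 3x_1x_2 + 34x_1 - 5x_2^2.
  leading term x_1x_2^2: subtract (2x_2)·f_2 from -2x_1x_2^2 - 3x_1x_2 + 34x_1 - 5x_2^2 → 3x_1x_2 + 34x_1 - 5x_2^2 - 10x_2
  leading term x_1x_2: subtract (-3)·f_2 from 3x_1x_2 + 34x_1 - 5x_2^2 - 10x_2 → 25x_1 - 5x_2^2 - 10x_2 + 15
  leading term x_1: subtract (5)·h_3 from 25x_1 - 5x_2^2 - 10x_2 + 15 → 0
  remainder 0.

S(h_3,h_4): leading monomials are coprime, so the S-polynomial reduces to 0 (Buchberger's first criterion).
Every S-polynomial of the final basis reduces to 0, so we have a Gröbner basis.
Inter-reduce: drop elements whose leading term is divisible by another's, tail-reduce, and make monic.
Reduced Gröbner basis: {x_1 - 1/5x_2^2 - 2/5x_2 + 3/5, x_2^3 + 5x_2^2 + 3x_2 - 34}.

A lex Gröbner basis eliminates variables successively. Here x_2^3 + 5x_2^2 + 3x_2 - 34 depends only on x_2, with roots {2, -7/2 - sqrt(19)*I/2, -7/2 + sqrt(19)*I/2}; lifting each root through the earlier basis elements recovers the full solutions.
  x_2 = 2: the earlier basis element becomes x_1 - 1 = 0, giving x_1 = 1 — point (1, 2).
  x_2 = -7/2 - sqrt(19)*I/2: the earlier basis element becomes x_1 + 1/2 - sqrt(19)*I/2 = 0, giving x_1 = -1/2 + sqrt(19)*I/2 — point (-1/2 + sqrt(19)*I/2, -7/2 - sqrt(19)*I/2).
  x_2 = -7/2 + sqrt(19)*I/2: the earlier basis element becomes x_1 + 1/2 + sqrt(19)*I/2 = 0, giving x_1 = -1/2 - sqrt(19)*I/2 — point (-1/2 - sqrt(19)*I/2, -7/2 + sqrt(19)*I/2).
Check: every point annihilates each of the original generators.
This is the nonlinear analogue of row-reducing a linear system.

{(1, 2), (-1/2 + sqrt(19)*I/2, -7/2 - sqrt(19)*I/2), (-1/2 - sqrt(19)*I/2, -7/2 + sqrt(19)*I/2)}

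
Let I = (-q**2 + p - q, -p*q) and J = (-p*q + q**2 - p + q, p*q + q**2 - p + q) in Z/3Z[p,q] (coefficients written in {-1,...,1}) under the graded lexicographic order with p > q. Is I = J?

Yes, the ideals are equal.

Since reduced Gröbner bases are canonical representatives of ideals under a given ordering, it suffices to compute and compare them.
Buchberger on the first generating set:
f_1 = -q**2 + p - q, LT = q**2.
f_2 = -p*q, LT = p*q.

S(f_1,f_2): lcm = p*q**2. S = -p**2 + p*q.
  leading term p**2: no divisor's leading term divides it; move -p**2 to the remainder.
  leading term p*q: subtract (-1)·f_2 from p*q → 0
  remainder -p**2 ≠ 0; add g_3 = -p**2 to the basis.

The other S-polynomials (S(f_1,g_3), S(f_2,g_3)) all reduce to 0 modulo the current basis, so we have a Gröbner basis.
Inter-reduce: drop elements whose leading term is divisible by another's, tail-reduce, and make monic.
Reduced Gröbner basis: {p**2, p*q, q**2 - p + q}.

Buchberger on the second generating set:
h_1 = -p*q + q**2 - p + q, LT = p*q.
h_2 = p*q + q**2 - p + q, LT = p*q.

S(h_1,h_2): lcm = p*q. S = q**2 - p + q.
  leading term q**2: no divisor's leading term divides it; move q**2 to the remainder.
  leading term p: no divisor's leading term divides it; move -p to the remainder.
  leading term q: no divisor's leading term divides it; move q to the remainder.
  remainder q**2 - p + q ≠ 0; add k_3 = q**2 - p + q to the basis.

S(h_1,k_3): lcm = p*q**2. S = -q**3 + p**2 - q**2.
  leading term q**3: subtract (-q)·k_3 from -q**3 + p**2 - q**2 → p**2 - p*q
  leading term p**2: no divisor's leading term divides it; move p**2 to the remainder.
  leading term p*q: subtract (1)·h_1 from -p*q → -q**2 + p - q
  leading term q**2: subtract (-1)·k_3 from -q**2 + p - q → 0
  remainder p**2 ≠ 0; add k_4 = p**2 to the basis.

The other S-polynomials (S(h_2,k_3), S(h_1,k_4), S(h_2,k_4), S(k_3,k_4)) all reduce to 0 modulo the current basis, so we have a Gröbner basis.
Inter-reduce: drop elements whose leading term is divisible by another's, tail-reduce, and make monic.
Reduced Gröbner basis: {p**2, p*q, q**2 - p + q}.

Same reduced basis, so the two generating sets span the same ideal.
The same test decides containment: I ⊆ J iff every generator of I reduces to 0 modulo a Gröbner basis of J.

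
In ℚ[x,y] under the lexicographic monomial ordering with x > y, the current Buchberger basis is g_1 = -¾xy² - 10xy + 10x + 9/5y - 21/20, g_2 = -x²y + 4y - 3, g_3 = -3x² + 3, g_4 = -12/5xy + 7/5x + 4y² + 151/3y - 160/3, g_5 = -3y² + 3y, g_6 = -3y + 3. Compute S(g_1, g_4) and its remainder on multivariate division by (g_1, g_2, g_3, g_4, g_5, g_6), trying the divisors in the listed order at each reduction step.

lcm(LM(g_1), LM(g_4)) = xy².
S = (lcm/LT(g_1))·g_1 − (lcm/LT(g_4))·g_4 = 167/12xy - 40/3x + 5/3y³ + 755/36y² - 1108/45y + 7/5.
Reduce S modulo (g_1, g_2, g_3, g_4, g_5, g_6) in that order:
  leading term xy: subtract (-835/144)·g_4 from 167/12xy - 40/3x + 5/3y³ + 755/36y² - 1108/45y + 7/5 → -751/144x + 5/3y³ + 265/6y² + 577241/2160y - 41561/135
  leading term x: no divisor's leading term divides it; move -751/144x to the remainder.
  leading term y³: subtract (-5/9y)·g_5 from 5/3y³ + 265/6y² + 577241/2160y - 41561/135 → 275/6y² + 577241/2160y - 41561/135
  leading term y²: subtract (-275/18)·g_5 from 275/6y² + 577241/2160y - 41561/135 → 676241/2160y - 41561/135
  leading term y: subtract (-676241/6480)·g_6 from 676241/2160y - 41561/135 → 751/144
  leading term 1: no divisor's leading term divides it; move 751/144 to the remainder.
The remainder -751/144x + 751/144 is nonzero, so it would be added as the next basis element.

S(g_1, g_4) = 167/12xy - 40/3x + 5/3y³ + 755/36y² - 1108/45y + 7/5; remainder on division = -751/144x + 751/144.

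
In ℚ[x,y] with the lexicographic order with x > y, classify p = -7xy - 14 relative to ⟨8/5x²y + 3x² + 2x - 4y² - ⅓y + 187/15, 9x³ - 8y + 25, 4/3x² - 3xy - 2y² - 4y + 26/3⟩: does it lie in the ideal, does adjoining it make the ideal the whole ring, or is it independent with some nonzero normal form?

First compute the reduced Gröbner basis of I by Buchberger's algorithm.
f_1 = 8/5x²y + 3x² + 2x - 4y² - ⅓y + 187/15, LT = x²y.
f_2 = 9x³ - 8y + 25, LT = x³.
f_3 = 4/3x² - 3xy - 2y² - 4y + 26/3, LT = x².

S(f_1,f_2): lcm = x³y. S = 15/8x³ + 5/4x² - 5/2xy² - 5/24xy + 187/24x + 8/9y² - 25/9y.
  reduce S modulo (f_1, f_2, f_3):
  remainder -5/2xy² + 125/48xy + 187/24x + 199/72y² + 95/36y - 40/3 ≠ 0; add h_4 = -5/2xy² + 125/48xy + 187/24x + 199/72y² + 95/36y - 40/3 to the basis.

S(f_1,f_3): lcm = x²y. S = 15/8x² + 9/4xy² + 5/4x + 3/2y³ + ½y² - 161/24y + 187/24.
  reduce S modulo (f_1, f_2, f_3, h_4):
  remainder 105/16xy + 661/80x + 3/2y³ + 29/5y² + 31/24y - 787/48 ≠ 0; add h_5 = 105/16xy + 661/80x + 3/2y³ + 29/5y² + 31/24y - 787/48 to the basis.

S(f_2,f_3): lcm = x³. S = 9/4x²y + 3/2xy² + 3xy - 13/2x - 8/9y + 25/9.
  reduce S modulo (f_1, f_2, f_3, h_4, h_5):
  remainder 105451/67200x + 631/560y³ + 178487/33600y² - 23571/2240y - 34263/4480 ≠ 0; add h_6 = 105451/67200x + 631/560y³ + 178487/33600y² - 23571/2240y - 34263/4480 to the basis.

S(f_1,h_4): lcm = x²y². S = 35/12x²y + 187/60x² + 199/180xy² + 83/36xy - 16/3x - 5/2y³ - 5/24y² + 187/24y.
  reduce S modulo (f_1, f_2, f_3, h_4, h_5, h_6):
  remainder 1109654/4745295y³ + 657140363/37962360y² - 19210758061/1024983720y - 17233562597/512491860 ≠ 0; add h_7 = 1109654/4745295y³ + 657140363/37962360y² - 19210758061/1024983720y - 17233562597/512491860 to the basis.

S(f_2,h_4): lcm = x³y². S = 25/24x³y + 187/60x³ + 199/180x²y² + 19/18x²y - 16/3x² - 8/9y³ + 25/9y².
  reduce S modulo (f_1, f_2, f_3, h_4, h_5, h_6, h_7):
  remainder 330354829411/958741056y² - 332887543067/958741056y - 109274038585/159790176 ≠ 0; add h_8 = 330354829411/958741056y² - 332887543067/958741056y - 109274038585/159790176 to the basis.

S(f_3,h_4): lcm = x²y². S = 25/24x²y + 187/60x² - 9/4xy³ + 199/180xy² + 19/18xy - 16/3x - 3/2y⁴ - 3y³ + 13/2y².
  reduce S modulo (f_1, f_2, f_3, h_4, h_5, h_6, h_7, h_8):
  remainder 903994180032834998148851/3167247380042019980160y - 903994180032834998148851/1583623690021009990080 ≠ 0; add h_9 = 903994180032834998148851/3167247380042019980160y - 903994180032834998148851/1583623690021009990080 to the basis.

The other S-polynomials (S(f_1,h_5), S(f_2,h_5), S(f_3,h_5), S(h_4,h_5), S(f_1,h_6), S(f_2,h_6), S(f_3,h_6), S(h_4,h_6), S(h_5,h_6), S(f_1,h_7), S(f_2,h_7), S(f_3,h_7), S(h_4,h_7), S(h_5,h_7), S(h_6,h_7), S(f_1,h_8), S(f_2,h_8), S(f_3,h_8), S(h_4,h_8), S(h_5,h_8), S(h_6,h_8), S(h_7,h_8), S(f_1,h_9), S(f_2,h_9), S(f_3,h_9), S(h_4,h_9), S(h_5,h_9), S(h_6,h_9), S(h_7,h_9), S(h_8,h_9)) all reduce to 0 modulo the current basis, so we have a Gröbner basis.
Inter-reduce: drop elements whose leading term is divisible by another's, tail-reduce, and make monic.
Reduced Gröbner basis: {x + 1, y - 2}.
Label its elements g_1 = x + 1, g_2 = y - 2.

Reduce p = -7xy - 14 modulo G:
  leading term xy: subtract (-7y)·g_1 from -7xy - 14 → 7y - 14
  leading term y: subtract (7)·g_2 from 7y - 14 → 0
  normal form = 0.
Since the normal form is 0, p ∈ I.

-7xy - 14 lies in I (it reduces to 0).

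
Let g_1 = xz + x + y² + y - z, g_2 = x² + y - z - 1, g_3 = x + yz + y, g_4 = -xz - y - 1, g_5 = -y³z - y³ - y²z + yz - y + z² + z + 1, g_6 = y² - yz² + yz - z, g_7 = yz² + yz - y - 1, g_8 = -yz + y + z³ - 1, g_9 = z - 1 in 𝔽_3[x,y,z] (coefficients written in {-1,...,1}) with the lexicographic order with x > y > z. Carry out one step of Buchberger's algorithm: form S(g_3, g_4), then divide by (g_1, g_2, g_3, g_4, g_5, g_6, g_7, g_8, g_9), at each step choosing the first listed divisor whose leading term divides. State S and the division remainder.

S(g_3, g_4) = yz² + yz - y - 1; remainder on division = 0.

lcm(LM(g_3), LM(g_4)) = xz.
S = (lcm/LT(g_3))·g_3 − (lcm/LT(g_4))·g_4 = yz² + yz - y - 1.
Reduce S modulo (g_1, g_2, g_3, g_4, g_5, g_6, g_7, g_8, g_9) in that order:
  leading term yz²: subtract (1)·g_7 from yz² + yz - y - 1 → 0
The remainder is 0, so this S-polynomial contributes no new basis element.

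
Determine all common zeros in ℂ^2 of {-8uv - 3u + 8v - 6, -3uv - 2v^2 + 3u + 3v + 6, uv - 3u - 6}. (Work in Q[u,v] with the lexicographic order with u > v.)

Compute a lex Gröbner basis by Buchberger's algorithm.
f_1 = -8uv - 3u + 8v - 6, LT = uv.
f_2 = -3uv + 3u - 2v^2 + 3v + 6, LT = uv.
f_3 = uv - 3u - 6, LT = uv.

S(f_1,f_2): lcm = uv. S = 11/8u - 2/3v^2 + 11/4.
  leading term u: no divisor's leading term divides it; move 11/8u to the remainder.
  leading term v^2: no divisor's leading term divides it; move -2/3v^2 to the remainder.
  leading term 1: no divisor's leading term divides it; move 11/4 to the remainder.
  remainder 11/8u - 2/3v^2 + 11/4 ≠ 0; add h_4 = 11/8u - 2/3v^2 + 11/4 to the basis.

S(f_1,f_3): lcm = uv. S = 27/8u - v + 27/4.
  leading term u: subtract (27/11)·h_4 from 27/8u - v + 27/4 → 18/11v^2 - v
  leading term v^2: no divisor's leading term divides it; move 18/11v^2 to the remainder.
  leading term v: no divisor's leading term divides it; move -v to the remainder.
  remainder 18/11v^2 - v ≠ 0; add h_5 = 18/11v^2 - v to the basis.

S(f_1,h_4): lcm = uv. S = 3/8u + 16/33v^3 - 3v + 3/4.
  leading term u: subtract (3/11)·h_4 from 3/8u + 16/33v^3 - 3v + 3/4 → 16/33v^3 + 2/11v^2 - 3v
  leading term v^3: subtract (8/27v)·h_5 from 16/33v^3 + 2/11v^2 - 3v → 142/297v^2 - 3v
  leading term v^2: subtract (71/243)·h_5 from 142/297v^2 - 3v → -658/243v
  leading term v: no divisor's leading term divides it; move -658/243v to the remainder.
  remainder -658/243v ≠ 0; add h_6 = -658/243v to the basis.

The other S-polynomials (S(f_2,f_3), S(f_2,h_4), S(f_3,h_4), S(f_1,h_5), S(f_2,h_5), S(f_3,h_5), S(h_4,h_5), S(f_1,h_6), S(f_2,h_6), S(f_3,h_6), S(h_4,h_6), S(h_5,h_6)) all reduce to 0 modulo the current basis, so we have a Gröbner basis.
Inter-reduce: drop elements whose leading term is divisible by another's, tail-reduce, and make monic.
Reduced Gröbner basis: {u + 2, v}.

Since the basis is lex-ordered, v is univariate in v. Its roots are {0}. Back-substituting each root into the other basis elements fixes the other coordinates.
  v = 0: the earlier basis element becomes u + 2 = 0, giving u = -2 — point (-2, 0).
Each listed point satisfies every original equation (direct substitution).

{(-2, 0)}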